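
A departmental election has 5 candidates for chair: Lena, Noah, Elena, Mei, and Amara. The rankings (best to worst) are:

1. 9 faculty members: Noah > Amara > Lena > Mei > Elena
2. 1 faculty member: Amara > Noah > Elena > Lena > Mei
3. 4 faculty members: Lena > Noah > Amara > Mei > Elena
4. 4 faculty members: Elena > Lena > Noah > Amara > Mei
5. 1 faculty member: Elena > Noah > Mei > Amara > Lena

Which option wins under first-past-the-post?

Noah

First-place votes: Lena 4, Noah 9, Elena 5, Mei 0, Amara 1.
Noah has the most first-place votes.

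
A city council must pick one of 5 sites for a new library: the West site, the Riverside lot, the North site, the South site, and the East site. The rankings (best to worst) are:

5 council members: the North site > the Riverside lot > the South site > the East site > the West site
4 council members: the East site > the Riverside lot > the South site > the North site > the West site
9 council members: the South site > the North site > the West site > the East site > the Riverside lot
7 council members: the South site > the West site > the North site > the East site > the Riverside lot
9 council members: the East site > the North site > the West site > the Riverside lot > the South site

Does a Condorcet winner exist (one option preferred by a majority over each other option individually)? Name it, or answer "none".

Checking pairwise contests:
the North site beats the West site 27–7.
the West site beats the Riverside lot 25–9.
the South site beats the North site 20–14.
the Riverside lot beats the South site 18–16.
the North site beats the East site 21–13.
Every option loses at least one head-to-head, so there is no Condorcet winner.

none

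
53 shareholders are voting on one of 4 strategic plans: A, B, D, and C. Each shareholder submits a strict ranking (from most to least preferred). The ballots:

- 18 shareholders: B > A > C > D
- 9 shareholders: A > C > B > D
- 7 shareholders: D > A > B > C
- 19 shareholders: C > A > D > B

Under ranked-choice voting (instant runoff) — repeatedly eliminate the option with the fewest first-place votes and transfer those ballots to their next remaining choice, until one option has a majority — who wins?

C

Round 1: A 9, B 18, D 7, C 19. Eliminate D.
Round 2: A 16, B 18, C 19. Eliminate A.
Round 3: B 25, C 28. C has a majority.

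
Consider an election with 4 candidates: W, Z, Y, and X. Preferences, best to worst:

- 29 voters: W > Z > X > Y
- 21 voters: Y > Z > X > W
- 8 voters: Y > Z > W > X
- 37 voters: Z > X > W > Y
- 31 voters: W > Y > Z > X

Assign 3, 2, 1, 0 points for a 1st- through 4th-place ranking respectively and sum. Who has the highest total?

Z

W: 29·3 + 21·0 + 8·1 + 37·1 + 31·3 = 225
Z: 29·2 + 21·2 + 8·2 + 37·3 + 31·1 = 258
Y: 29·0 + 21·3 + 8·3 + 37·0 + 31·2 = 149
X: 29·1 + 21·1 + 8·0 + 37·2 + 31·0 = 124
Z has the highest Borda score (258).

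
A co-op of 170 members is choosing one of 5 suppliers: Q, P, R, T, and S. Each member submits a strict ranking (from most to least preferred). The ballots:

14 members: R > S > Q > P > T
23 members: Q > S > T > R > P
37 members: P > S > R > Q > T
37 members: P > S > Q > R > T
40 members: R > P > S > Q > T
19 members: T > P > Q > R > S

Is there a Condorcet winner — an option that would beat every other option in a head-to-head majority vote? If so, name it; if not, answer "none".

P vs Q: 133–37 for P.
P vs R: 93–77 for P.
P vs T: 128–42 for P.
P vs S: 133–37 for P.
P beats every other option head-to-head.

P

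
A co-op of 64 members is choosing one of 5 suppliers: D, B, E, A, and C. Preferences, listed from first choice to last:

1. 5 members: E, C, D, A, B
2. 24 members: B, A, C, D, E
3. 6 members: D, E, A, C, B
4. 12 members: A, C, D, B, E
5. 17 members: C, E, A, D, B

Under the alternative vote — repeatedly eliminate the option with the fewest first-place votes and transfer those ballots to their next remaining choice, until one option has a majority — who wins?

C

Round 1: D 6, B 24, E 5, A 12, C 17. Eliminate E.
Round 2: D 6, B 24, A 12, C 22. Eliminate D.
Round 3: B 24, A 18, C 22. Eliminate A.
Round 4: B 24, C 40. C has a majority.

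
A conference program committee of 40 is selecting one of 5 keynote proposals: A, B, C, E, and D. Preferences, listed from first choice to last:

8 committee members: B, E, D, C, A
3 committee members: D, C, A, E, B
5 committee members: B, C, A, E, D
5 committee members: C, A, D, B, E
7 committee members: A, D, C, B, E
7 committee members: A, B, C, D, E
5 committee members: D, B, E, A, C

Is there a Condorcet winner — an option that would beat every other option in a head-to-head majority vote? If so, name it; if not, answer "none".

none

Checking pairwise contests:
C beats A 21–19.
A beats B 22–18.
B beats C 25–15.
A beats E 27–13.
A beats D 24–16.
Every option loses at least one head-to-head, so there is no Condorcet winner.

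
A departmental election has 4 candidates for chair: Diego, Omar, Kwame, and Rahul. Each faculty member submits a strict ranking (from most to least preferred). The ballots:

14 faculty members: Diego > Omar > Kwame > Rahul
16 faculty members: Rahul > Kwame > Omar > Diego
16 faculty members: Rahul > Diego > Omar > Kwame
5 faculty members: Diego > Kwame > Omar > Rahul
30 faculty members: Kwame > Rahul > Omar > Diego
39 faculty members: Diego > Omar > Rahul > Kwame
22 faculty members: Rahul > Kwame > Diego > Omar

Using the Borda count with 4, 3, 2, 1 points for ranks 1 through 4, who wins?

Rahul

Diego: 14·4 + 16·1 + 16·3 + 5·4 + 30·1 + 39·4 + 22·2 = 370
Omar: 14·3 + 16·2 + 16·2 + 5·2 + 30·2 + 39·3 + 22·1 = 315
Kwame: 14·2 + 16·3 + 16·1 + 5·3 + 30·4 + 39·1 + 22·3 = 332
Rahul: 14·1 + 16·4 + 16·4 + 5·1 + 30·3 + 39·2 + 22·4 = 403
Rahul has the highest Borda score (403).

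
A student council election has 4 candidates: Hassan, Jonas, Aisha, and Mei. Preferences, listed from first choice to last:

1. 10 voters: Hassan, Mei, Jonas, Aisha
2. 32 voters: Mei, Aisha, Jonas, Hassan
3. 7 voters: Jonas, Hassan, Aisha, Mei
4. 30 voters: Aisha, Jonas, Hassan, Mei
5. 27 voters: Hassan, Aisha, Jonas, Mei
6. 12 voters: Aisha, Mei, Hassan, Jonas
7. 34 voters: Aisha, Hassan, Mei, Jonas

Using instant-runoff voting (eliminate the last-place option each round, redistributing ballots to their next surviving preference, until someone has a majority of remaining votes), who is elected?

Round 1: Hassan 37, Jonas 7, Aisha 76, Mei 32. Eliminate Jonas.
Round 2: Hassan 44, Aisha 76, Mei 32. Eliminate Mei.
Round 3: Hassan 44, Aisha 108. Aisha has a majority.

Aisha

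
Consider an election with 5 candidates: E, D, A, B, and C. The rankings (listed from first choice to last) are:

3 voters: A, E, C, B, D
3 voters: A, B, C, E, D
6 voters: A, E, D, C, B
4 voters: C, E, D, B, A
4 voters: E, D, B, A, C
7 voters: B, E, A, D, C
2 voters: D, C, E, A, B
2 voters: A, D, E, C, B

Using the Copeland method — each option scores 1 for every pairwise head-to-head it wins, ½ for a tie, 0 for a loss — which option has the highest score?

E: beats D, A, B, and C → score 4.
D: beats B and C; loses to E and A → score 2.
A: beats D, B, and C; loses to E → score 3.
B: loses to E, D, A, and C → score 0.
C: beats B; loses to E, D, and A → score 1.
E has the best pairwise record.

E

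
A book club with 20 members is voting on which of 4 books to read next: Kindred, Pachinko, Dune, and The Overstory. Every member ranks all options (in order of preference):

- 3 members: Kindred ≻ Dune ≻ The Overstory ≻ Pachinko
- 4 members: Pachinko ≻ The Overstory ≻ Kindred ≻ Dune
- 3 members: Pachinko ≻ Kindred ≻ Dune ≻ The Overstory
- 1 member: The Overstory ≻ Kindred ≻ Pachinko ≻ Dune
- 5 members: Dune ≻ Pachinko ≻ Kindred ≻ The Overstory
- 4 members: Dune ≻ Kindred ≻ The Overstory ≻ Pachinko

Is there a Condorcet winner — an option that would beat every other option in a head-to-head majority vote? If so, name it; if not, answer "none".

none

Checking pairwise contests:
Pachinko beats Kindred 12–8.
Dune beats Pachinko 12–8.
Kindred beats Dune 11–9.
Kindred beats The Overstory 15–5.
Every option loses at least one head-to-head, so there is no Condorcet winner.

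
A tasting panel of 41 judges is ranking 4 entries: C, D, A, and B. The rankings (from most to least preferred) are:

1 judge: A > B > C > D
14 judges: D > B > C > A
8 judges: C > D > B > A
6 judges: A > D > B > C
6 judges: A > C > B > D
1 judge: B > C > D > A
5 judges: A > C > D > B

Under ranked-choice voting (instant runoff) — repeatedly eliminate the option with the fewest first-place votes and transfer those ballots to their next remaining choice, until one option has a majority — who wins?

Round 1: C 8, D 14, A 18, B 1. Eliminate B.
Round 2: C 9, D 14, A 18. Eliminate C.
Round 3: D 23, A 18. D has a majority.

D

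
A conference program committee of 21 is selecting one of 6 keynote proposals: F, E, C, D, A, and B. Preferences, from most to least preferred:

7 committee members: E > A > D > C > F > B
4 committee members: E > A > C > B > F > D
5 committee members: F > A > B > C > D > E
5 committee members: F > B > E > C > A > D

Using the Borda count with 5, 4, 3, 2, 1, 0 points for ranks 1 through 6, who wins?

F: 7·1 + 4·1 + 5·5 + 5·5 = 61
E: 7·5 + 4·5 + 5·0 + 5·3 = 70
C: 7·2 + 4·3 + 5·2 + 5·2 = 46
D: 7·3 + 4·0 + 5·1 + 5·0 = 26
A: 7·4 + 4·4 + 5·4 + 5·1 = 69
B: 7·0 + 4·2 + 5·3 + 5·4 = 43
E has the highest Borda score (70).

E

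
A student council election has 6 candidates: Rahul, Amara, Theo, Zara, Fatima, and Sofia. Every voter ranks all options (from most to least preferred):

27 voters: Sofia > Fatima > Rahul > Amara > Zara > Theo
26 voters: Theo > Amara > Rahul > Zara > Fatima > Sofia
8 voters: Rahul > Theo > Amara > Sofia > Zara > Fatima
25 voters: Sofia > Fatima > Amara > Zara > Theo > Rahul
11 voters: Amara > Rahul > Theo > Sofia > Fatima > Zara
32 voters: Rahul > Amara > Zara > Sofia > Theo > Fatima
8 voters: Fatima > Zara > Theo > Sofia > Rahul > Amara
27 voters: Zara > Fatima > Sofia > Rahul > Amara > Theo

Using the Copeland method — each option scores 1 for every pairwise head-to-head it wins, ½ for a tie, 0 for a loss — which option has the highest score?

Sofia

Rahul: beats Amara, Theo, and Zara; loses to Fatima and Sofia → score 3.
Amara: beats Theo and Zara; loses to Rahul, Fatima, and Sofia → score 2.
Theo: loses to Rahul, Amara, Zara, Fatima, and Sofia → score 0.
Zara: beats Theo, Fatima, and Sofia; loses to Rahul and Amara → score 3.
Fatima: beats Rahul, Amara, and Theo; loses to Zara and Sofia → score 3.
Sofia: beats Rahul, Amara, Theo, and Fatima; loses to Zara → score 4.
Sofia has the best pairwise record.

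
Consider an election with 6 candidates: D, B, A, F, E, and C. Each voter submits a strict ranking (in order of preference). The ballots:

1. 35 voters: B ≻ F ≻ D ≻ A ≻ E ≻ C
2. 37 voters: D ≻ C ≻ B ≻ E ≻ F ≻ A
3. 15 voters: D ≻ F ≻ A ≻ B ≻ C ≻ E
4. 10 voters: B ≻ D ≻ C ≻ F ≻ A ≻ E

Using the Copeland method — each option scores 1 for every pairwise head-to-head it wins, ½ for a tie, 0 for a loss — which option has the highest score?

D: beats B, A, F, E, and C → score 5.
B: beats A, F, E, and C; loses to D → score 4.
A: beats E and C; loses to D, B, and F → score 2.
F: beats A, E, and C; loses to D and B → score 3.
E: loses to D, B, A, F, and C → score 0.
C: beats E; loses to D, B, A, and F → score 1.
D has the best pairwise record.

D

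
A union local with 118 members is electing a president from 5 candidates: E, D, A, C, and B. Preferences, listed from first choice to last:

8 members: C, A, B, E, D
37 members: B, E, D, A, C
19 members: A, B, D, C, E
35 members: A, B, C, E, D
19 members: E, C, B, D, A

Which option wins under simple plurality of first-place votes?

A

First-place votes: E 19, D 0, A 54, C 8, B 37.
A has the most first-place votes.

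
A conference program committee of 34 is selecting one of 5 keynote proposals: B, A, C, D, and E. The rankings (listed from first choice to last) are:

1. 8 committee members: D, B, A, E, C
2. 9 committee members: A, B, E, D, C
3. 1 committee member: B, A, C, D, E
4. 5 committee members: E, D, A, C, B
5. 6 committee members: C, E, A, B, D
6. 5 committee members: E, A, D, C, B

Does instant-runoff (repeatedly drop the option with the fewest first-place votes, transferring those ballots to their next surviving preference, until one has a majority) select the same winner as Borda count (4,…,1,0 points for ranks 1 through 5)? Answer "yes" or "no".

yes

Instant-runoff — R1 B 1, A 9, C 6, D 8, E 10 (B out); R2 A 10, C 6, D 8, E 10 (C out); R3 A 10, D 8, E 16 (D out); R4 A 18, E 16 (A winner). Winner: A.
Borda — scores: B 61, A 92, C 36, D 67, E 84. Winner: A.
The two methods agree.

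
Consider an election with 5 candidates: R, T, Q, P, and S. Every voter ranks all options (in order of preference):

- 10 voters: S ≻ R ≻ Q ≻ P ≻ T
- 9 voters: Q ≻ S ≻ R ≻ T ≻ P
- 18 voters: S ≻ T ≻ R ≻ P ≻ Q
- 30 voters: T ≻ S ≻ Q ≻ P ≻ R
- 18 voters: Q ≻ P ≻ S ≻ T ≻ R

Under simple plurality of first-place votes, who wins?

T

First-place votes: R 0, T 30, Q 27, P 0, S 28.
T has the most first-place votes.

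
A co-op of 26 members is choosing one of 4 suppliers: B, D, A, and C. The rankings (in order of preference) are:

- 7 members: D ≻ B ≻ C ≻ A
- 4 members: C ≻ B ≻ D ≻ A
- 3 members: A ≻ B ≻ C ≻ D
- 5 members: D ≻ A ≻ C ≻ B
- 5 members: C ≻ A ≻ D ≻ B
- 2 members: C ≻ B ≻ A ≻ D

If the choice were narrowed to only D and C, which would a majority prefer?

C

Voters preferring D to C: 12; preferring C to D: 14.
C wins the head-to-head.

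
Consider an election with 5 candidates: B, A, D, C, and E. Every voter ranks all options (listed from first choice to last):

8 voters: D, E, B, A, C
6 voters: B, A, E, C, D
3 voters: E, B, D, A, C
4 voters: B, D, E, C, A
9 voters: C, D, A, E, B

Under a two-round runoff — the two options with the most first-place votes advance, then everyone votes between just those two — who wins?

Round 1 first-place votes: B 10, A 0, D 8, C 9, E 3.
B and C advance.
Runoff: B is preferred to C by 21 voters; C by 9.
B wins the runoff.

B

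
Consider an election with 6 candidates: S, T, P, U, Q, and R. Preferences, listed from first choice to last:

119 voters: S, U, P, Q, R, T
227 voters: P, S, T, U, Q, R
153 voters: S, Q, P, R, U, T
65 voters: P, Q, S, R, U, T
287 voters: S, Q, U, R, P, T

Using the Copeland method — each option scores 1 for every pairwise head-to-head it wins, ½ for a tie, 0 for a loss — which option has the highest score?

S

S: beats T, P, U, Q, and R → score 5.
T: loses to S, P, U, Q, and R → score 0.
P: beats T, U, and R; loses to S and Q → score 3.
U: beats T and R; loses to S, P, and Q → score 2.
Q: beats T, P, U, and R; loses to S → score 4.
R: beats T; loses to S, P, U, and Q → score 1.
S has the best pairwise record.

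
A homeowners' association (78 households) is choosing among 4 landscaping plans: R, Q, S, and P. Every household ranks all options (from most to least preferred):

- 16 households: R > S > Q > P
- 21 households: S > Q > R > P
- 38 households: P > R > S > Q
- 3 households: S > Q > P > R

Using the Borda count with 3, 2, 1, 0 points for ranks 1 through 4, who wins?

R: 16·3 + 21·1 + 38·2 + 3·0 = 145
Q: 16·1 + 21·2 + 38·0 + 3·2 = 64
S: 16·2 + 21·3 + 38·1 + 3·3 = 142
P: 16·0 + 21·0 + 38·3 + 3·1 = 117
R has the highest Borda score (145).

R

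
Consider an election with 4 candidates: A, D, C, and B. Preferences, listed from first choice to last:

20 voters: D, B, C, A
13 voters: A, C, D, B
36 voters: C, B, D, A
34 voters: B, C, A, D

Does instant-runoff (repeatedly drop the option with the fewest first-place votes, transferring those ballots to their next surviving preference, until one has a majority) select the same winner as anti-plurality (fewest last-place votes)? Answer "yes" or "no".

Instant-runoff — R1 A 13, D 20, C 36, B 34 (A out); R2 D 20, C 49, B 34 (D out); R3 C 49, B 54 (B winner). Winner: B.
Anti-plurality — last-place votes: A 56, D 34, C 0, B 13. Winner: C.
The two methods disagree.

no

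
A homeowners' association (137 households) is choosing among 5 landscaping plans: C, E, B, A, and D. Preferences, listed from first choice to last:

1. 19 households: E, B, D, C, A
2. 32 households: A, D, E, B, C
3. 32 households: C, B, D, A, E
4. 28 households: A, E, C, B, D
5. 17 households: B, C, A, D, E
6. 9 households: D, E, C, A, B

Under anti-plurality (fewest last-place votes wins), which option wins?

Last-place votes: C 32, E 49, B 9, A 19, D 28.
B is ranked last by the fewest voters, so B wins.

B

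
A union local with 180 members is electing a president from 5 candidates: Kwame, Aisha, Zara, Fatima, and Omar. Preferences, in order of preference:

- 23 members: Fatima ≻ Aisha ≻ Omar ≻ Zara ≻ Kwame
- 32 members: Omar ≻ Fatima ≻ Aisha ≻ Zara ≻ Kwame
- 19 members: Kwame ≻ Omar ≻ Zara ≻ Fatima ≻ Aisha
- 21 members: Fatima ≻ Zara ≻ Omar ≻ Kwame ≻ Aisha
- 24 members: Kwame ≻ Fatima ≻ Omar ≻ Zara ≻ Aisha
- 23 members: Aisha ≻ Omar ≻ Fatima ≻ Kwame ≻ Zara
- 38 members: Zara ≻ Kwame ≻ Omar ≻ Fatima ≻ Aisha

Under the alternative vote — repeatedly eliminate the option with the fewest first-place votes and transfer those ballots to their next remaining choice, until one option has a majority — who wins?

Omar

Round 1: Kwame 43, Aisha 23, Zara 38, Fatima 44, Omar 32. Eliminate Aisha.
Round 2: Kwame 43, Zara 38, Fatima 44, Omar 55. Eliminate Zara.
Round 3: Kwame 81, Fatima 44, Omar 55. Eliminate Fatima.
Round 4: Kwame 81, Omar 99. Omar has a majority.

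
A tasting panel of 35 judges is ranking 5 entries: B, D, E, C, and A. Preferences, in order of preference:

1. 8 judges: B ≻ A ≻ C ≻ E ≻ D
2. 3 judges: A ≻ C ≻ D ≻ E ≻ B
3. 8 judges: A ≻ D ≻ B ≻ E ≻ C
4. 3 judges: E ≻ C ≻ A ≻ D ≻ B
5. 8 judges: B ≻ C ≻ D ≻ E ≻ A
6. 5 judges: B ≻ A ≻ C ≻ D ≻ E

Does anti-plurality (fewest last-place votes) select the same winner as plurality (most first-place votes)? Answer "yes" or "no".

Anti-plurality — last-place votes: B 6, D 8, E 5, C 8, A 8. Winner: E.
Plurality — first-place votes: B 21, D 0, E 3, C 0, A 11. Winner: B.
The two methods disagree.

no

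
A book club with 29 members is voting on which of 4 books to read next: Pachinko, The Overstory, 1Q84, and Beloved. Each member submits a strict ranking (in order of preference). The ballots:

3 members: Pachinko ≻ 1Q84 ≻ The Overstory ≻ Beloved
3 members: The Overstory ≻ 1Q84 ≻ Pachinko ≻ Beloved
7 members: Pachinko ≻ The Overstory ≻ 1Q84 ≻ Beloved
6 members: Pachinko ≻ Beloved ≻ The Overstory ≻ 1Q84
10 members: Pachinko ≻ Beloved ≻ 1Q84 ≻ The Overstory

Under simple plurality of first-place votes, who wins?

First-place votes: Pachinko 26, The Overstory 3, 1Q84 0, Beloved 0.
Pachinko has the most first-place votes.

Pachinko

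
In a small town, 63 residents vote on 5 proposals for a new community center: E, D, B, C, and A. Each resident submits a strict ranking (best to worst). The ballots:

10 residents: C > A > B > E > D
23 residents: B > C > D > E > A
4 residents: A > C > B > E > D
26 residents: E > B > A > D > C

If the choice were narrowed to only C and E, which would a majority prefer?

Voters preferring C to E: 37; preferring E to C: 26.
C wins the head-to-head.

C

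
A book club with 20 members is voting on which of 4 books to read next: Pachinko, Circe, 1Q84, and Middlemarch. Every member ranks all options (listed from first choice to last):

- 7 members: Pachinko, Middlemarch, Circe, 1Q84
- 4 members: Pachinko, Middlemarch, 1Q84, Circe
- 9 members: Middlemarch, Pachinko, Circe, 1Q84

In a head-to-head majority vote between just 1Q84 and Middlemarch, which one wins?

Voters preferring 1Q84 to Middlemarch: 0; preferring Middlemarch to 1Q84: 20.
Middlemarch wins the head-to-head.

Middlemarch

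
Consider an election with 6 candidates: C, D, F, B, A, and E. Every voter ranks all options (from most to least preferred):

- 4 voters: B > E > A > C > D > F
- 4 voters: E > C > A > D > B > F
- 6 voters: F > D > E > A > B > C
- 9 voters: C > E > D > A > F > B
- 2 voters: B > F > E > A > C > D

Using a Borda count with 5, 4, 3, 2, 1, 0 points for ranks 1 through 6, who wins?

E

C: 4·2 + 4·4 + 6·0 + 9·5 + 2·1 = 71
D: 4·1 + 4·2 + 6·4 + 9·3 + 2·0 = 63
F: 4·0 + 4·0 + 6·5 + 9·1 + 2·4 = 47
B: 4·5 + 4·1 + 6·1 + 9·0 + 2·5 = 40
A: 4·3 + 4·3 + 6·2 + 9·2 + 2·2 = 58
E: 4·4 + 4·5 + 6·3 + 9·4 + 2·3 = 96
E has the highest Borda score (96).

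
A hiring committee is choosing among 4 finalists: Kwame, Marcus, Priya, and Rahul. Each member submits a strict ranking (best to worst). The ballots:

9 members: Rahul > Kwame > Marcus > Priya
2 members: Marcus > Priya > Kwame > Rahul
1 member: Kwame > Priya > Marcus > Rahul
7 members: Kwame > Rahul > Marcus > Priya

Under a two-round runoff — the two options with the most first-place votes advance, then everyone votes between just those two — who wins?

Kwame

Round 1 first-place votes: Kwame 8, Marcus 2, Priya 0, Rahul 9.
Rahul and Kwame advance.
Runoff: Rahul is preferred to Kwame by 9 voters; Kwame by 10.
Kwame wins the runoff.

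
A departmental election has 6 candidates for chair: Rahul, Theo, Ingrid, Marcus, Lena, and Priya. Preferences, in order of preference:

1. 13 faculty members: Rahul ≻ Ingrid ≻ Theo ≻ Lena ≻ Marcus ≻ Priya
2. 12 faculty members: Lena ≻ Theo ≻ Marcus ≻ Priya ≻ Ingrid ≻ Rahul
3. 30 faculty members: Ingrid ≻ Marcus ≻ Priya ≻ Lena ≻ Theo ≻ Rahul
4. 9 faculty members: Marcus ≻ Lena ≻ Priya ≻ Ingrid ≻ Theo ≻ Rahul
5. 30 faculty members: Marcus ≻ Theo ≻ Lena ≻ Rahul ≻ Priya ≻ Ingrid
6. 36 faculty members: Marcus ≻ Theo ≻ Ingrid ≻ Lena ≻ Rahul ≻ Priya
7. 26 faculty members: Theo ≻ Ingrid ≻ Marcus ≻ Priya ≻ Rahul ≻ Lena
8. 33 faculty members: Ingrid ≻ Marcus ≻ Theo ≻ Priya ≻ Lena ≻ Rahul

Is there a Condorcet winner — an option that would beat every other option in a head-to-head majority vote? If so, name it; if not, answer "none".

none

Checking pairwise contests:
Theo beats Rahul 176–13.
Marcus beats Theo 138–51.
Theo beats Ingrid 104–85.
Ingrid beats Marcus 102–87.
Theo beats Lena 138–51.
Theo beats Priya 150–39.
Every option loses at least one head-to-head, so there is no Condorcet winner.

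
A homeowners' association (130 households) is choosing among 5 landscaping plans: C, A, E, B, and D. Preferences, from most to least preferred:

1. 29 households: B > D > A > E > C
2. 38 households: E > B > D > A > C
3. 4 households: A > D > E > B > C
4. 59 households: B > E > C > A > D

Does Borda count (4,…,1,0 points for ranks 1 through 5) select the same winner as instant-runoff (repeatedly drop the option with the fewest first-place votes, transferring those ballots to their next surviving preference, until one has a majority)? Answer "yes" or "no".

yes

Borda — scores: C 118, A 171, E 366, B 470, D 175. Winner: B.
Instant-runoff — R1 C 0, A 4, E 38, B 88, D 0 (B winner). Winner: B.
The two methods agree.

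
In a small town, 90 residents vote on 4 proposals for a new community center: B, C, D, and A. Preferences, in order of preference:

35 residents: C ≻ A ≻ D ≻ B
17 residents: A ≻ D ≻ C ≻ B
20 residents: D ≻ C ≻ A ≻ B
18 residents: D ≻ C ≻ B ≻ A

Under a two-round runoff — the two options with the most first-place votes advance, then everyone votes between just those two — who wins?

D

Round 1 first-place votes: B 0, C 35, D 38, A 17.
D and C advance.
Runoff: D is preferred to C by 55 voters; C by 35.
D wins the runoff.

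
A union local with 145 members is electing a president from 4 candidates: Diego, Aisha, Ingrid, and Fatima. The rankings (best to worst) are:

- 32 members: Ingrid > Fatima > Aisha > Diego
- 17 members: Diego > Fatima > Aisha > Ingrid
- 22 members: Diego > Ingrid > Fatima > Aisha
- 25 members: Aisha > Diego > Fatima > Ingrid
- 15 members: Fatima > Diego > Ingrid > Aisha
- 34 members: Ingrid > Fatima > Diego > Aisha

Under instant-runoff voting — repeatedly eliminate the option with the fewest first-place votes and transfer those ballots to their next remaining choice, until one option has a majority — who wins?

Diego

Round 1: Diego 39, Aisha 25, Ingrid 66, Fatima 15. Eliminate Fatima.
Round 2: Diego 54, Aisha 25, Ingrid 66. Eliminate Aisha.
Round 3: Diego 79, Ingrid 66. Diego has a majority.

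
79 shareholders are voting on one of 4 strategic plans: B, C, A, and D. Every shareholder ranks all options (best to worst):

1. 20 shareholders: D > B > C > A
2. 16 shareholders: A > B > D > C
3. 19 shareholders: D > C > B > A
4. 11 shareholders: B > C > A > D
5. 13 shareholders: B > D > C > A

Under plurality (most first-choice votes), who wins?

First-place votes: B 24, C 0, A 16, D 39.
D has the most first-place votes.

D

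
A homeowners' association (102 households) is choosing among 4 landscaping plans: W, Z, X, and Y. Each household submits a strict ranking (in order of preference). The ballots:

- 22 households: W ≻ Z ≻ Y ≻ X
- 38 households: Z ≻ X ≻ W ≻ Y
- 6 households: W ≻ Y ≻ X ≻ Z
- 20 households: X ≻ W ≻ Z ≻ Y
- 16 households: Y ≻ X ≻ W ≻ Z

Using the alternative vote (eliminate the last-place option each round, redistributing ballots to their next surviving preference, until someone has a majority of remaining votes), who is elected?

Round 1: W 28, Z 38, X 20, Y 16. Eliminate Y.
Round 2: W 28, Z 38, X 36. Eliminate W.
Round 3: Z 60, X 42. Z has a majority.

Z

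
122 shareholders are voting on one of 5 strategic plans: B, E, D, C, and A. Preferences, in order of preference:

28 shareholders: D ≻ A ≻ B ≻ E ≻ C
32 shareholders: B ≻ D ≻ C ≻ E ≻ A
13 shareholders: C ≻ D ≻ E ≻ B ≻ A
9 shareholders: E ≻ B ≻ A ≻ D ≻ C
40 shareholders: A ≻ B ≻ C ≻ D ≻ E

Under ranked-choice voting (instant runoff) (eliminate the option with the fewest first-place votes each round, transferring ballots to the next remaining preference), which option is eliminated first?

E

Round 1: B 32, E 9, D 28, C 13, A 40. Eliminate E.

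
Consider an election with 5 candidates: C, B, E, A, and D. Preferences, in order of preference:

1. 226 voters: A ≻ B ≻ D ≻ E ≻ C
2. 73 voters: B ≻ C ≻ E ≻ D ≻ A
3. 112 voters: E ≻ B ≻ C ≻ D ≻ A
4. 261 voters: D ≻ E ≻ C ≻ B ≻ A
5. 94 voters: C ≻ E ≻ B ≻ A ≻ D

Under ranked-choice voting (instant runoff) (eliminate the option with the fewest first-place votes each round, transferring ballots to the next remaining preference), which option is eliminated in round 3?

A

Round 1: C 94, B 73, E 112, A 226, D 261. Eliminate B.
Round 2: C 167, E 112, A 226, D 261. Eliminate E.
Round 3: C 279, A 226, D 261. Eliminate A.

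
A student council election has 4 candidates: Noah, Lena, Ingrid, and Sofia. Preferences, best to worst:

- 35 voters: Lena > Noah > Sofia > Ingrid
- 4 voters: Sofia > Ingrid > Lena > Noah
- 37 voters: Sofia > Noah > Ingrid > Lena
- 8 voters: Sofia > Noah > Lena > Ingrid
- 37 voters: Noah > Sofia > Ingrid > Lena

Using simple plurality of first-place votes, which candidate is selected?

Sofia

First-place votes: Noah 37, Lena 35, Ingrid 0, Sofia 49.
Sofia has the most first-place votes.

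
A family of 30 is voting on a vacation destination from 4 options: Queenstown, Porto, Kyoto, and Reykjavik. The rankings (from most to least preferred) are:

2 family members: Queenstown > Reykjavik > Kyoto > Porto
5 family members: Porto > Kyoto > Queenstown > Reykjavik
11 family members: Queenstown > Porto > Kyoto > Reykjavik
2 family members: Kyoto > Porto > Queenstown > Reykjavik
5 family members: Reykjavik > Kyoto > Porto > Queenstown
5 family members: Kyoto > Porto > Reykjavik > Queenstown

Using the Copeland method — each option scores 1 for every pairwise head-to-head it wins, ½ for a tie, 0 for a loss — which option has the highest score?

Porto

Queenstown: beats Reykjavik; loses to Porto and Kyoto → score 1.
Porto: beats Queenstown, Kyoto, and Reykjavik → score 3.
Kyoto: beats Queenstown and Reykjavik; loses to Porto → score 2.
Reykjavik: loses to Queenstown, Porto, and Kyoto → score 0.
Porto has the best pairwise record.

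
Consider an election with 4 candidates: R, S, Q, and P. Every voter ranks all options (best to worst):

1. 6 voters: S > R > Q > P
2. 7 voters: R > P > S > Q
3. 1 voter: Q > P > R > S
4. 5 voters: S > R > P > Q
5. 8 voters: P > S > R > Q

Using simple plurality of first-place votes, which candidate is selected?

First-place votes: R 7, S 11, Q 1, P 8.
S has the most first-place votes.

S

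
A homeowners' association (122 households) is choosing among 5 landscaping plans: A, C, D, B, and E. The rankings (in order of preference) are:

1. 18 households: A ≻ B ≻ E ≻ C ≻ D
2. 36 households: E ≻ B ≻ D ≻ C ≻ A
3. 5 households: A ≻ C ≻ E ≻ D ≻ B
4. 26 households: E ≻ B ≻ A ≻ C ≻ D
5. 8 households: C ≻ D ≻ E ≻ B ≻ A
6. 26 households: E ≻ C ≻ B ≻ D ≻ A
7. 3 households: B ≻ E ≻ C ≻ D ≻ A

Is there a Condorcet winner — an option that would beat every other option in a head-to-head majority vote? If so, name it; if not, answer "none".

E vs A: 99–23 for E.
E vs C: 109–13 for E.
E vs D: 114–8 for E.
E vs B: 101–21 for E.
E beats every other option head-to-head.

E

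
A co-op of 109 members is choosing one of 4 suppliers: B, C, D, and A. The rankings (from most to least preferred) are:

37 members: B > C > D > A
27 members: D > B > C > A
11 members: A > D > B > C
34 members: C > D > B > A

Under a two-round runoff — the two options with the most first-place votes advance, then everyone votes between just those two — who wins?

Round 1 first-place votes: B 37, C 34, D 27, A 11.
B and C advance.
Runoff: B is preferred to C by 75 voters; C by 34.
B wins the runoff.

B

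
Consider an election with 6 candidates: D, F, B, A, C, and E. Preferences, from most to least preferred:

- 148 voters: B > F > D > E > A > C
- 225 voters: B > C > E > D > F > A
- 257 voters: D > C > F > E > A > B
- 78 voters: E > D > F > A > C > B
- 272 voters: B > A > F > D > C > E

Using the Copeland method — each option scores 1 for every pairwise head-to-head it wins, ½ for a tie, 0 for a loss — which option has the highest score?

D: beats F, A, C, and E; loses to B → score 4.
F: beats A, C, and E; loses to D and B → score 3.
B: beats D, F, A, C, and E → score 5.
A: beats C; loses to D, F, B, and E → score 1.
C: beats E; loses to D, F, B, and A → score 1.
E: beats A; loses to D, F, B, and C → score 1.
B has the best pairwise record.

B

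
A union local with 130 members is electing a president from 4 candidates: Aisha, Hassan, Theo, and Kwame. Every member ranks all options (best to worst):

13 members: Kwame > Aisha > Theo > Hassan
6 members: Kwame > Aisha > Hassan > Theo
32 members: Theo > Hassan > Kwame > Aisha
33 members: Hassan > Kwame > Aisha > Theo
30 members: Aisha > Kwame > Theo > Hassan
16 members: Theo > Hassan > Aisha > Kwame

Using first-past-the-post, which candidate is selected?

First-place votes: Aisha 30, Hassan 33, Theo 48, Kwame 19.
Theo has the most first-place votes.

Theo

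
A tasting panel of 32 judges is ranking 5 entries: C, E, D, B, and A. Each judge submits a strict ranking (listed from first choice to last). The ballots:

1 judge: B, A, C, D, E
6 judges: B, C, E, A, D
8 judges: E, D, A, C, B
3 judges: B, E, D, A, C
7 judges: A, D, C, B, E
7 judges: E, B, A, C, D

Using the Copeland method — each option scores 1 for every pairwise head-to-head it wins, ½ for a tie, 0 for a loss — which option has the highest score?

C: loses to E, D, B, and A → score 0.
E: beats C, D, and A; loses to B → score 3.
D: beats C; loses to E, B, and A → score 1.
B: beats C, E, D, and A → score 4.
A: beats C and D; loses to E and B → score 2.
B has the best pairwise record.

B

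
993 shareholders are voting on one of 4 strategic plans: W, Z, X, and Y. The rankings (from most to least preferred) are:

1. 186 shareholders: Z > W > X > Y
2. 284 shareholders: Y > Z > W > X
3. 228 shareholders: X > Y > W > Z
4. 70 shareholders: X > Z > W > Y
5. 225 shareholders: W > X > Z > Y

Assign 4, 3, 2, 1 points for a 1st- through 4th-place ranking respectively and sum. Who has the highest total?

W: 186·3 + 284·2 + 228·2 + 70·2 + 225·4 = 2622
Z: 186·4 + 284·3 + 228·1 + 70·3 + 225·2 = 2484
X: 186·2 + 284·1 + 228·4 + 70·4 + 225·3 = 2523
Y: 186·1 + 284·4 + 228·3 + 70·1 + 225·1 = 2301
W has the highest Borda score (2622).

W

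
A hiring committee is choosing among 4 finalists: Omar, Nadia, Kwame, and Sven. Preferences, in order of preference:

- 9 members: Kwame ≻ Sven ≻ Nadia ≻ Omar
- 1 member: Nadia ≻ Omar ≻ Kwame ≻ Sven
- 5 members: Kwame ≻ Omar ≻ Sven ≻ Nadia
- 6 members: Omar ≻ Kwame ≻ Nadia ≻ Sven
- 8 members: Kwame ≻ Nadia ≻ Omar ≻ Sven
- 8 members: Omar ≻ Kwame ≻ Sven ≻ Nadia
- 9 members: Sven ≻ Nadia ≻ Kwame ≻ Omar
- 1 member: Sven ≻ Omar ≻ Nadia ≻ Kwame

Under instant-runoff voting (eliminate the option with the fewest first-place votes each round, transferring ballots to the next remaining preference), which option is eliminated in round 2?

Round 1: Omar 14, Nadia 1, Kwame 22, Sven 10. Eliminate Nadia.
Round 2: Omar 15, Kwame 22, Sven 10. Eliminate Sven.

Sven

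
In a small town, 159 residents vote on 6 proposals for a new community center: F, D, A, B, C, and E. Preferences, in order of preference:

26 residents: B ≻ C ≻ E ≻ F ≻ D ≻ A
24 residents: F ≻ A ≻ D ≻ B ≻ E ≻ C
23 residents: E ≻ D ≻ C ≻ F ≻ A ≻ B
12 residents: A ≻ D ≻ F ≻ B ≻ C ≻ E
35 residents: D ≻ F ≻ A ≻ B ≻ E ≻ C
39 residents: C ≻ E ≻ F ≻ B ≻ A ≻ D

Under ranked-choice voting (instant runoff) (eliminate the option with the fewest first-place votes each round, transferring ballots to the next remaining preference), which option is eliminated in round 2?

Round 1: F 24, D 35, A 12, B 26, C 39, E 23. Eliminate A.
Round 2: F 24, D 47, B 26, C 39, E 23. Eliminate E.

E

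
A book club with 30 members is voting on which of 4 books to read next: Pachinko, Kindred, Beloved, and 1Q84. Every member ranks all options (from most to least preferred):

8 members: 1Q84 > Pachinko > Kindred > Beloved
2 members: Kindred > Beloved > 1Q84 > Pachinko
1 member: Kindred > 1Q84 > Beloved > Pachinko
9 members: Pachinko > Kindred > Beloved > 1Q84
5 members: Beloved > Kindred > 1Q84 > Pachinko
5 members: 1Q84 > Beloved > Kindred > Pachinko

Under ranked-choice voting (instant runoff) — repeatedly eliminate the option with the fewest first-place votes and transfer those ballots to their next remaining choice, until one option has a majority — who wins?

Round 1: Pachinko 9, Kindred 3, Beloved 5, 1Q84 13. Eliminate Kindred.
Round 2: Pachinko 9, Beloved 7, 1Q84 14. Eliminate Beloved.
Round 3: Pachinko 9, 1Q84 21. 1Q84 has a majority.

1Q84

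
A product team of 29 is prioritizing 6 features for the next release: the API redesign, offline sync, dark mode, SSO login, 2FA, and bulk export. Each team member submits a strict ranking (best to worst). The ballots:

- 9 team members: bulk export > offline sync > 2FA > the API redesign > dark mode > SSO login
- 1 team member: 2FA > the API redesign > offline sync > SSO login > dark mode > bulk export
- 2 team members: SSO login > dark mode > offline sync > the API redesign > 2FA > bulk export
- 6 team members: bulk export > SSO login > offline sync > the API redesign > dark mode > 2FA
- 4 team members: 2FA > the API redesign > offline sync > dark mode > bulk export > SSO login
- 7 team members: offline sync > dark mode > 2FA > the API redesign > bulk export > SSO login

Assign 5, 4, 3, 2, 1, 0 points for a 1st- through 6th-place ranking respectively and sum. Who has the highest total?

the API redesign: 9·2 + 1·4 + 2·2 + 6·2 + 4·4 + 7·2 = 68
offline sync: 9·4 + 1·3 + 2·3 + 6·3 + 4·3 + 7·5 = 110
dark mode: 9·1 + 1·1 + 2·4 + 6·1 + 4·2 + 7·4 = 60
SSO login: 9·0 + 1·2 + 2·5 + 6·4 + 4·0 + 7·0 = 36
2FA: 9·3 + 1·5 + 2·1 + 6·0 + 4·5 + 7·3 = 75
bulk export: 9·5 + 1·0 + 2·0 + 6·5 + 4·1 + 7·1 = 86
offline sync has the highest Borda score (110).

offline sync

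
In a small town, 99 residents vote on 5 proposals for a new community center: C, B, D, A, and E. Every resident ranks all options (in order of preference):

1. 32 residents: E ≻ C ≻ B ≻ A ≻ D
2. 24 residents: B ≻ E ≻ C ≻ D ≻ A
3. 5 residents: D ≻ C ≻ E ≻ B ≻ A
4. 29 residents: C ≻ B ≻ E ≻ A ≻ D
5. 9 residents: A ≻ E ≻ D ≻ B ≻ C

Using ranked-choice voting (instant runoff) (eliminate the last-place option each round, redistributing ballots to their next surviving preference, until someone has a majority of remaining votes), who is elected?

Round 1: C 29, B 24, D 5, A 9, E 32. Eliminate D.
Round 2: C 34, B 24, A 9, E 32. Eliminate A.
Round 3: C 34, B 24, E 41. Eliminate B.
Round 4: C 34, E 65. E has a majority.

E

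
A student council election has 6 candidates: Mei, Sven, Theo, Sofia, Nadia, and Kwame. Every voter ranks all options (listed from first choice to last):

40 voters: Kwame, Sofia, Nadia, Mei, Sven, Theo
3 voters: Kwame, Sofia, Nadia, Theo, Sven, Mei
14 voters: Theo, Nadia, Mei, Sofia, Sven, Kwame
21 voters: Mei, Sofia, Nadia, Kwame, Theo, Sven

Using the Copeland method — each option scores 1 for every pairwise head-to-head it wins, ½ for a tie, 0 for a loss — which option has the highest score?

Kwame

Mei: beats Sven and Theo; loses to Sofia, Nadia, and Kwame → score 2.
Sven: beats Theo; loses to Mei, Sofia, Nadia, and Kwame → score 1.
Theo: loses to Mei, Sven, Sofia, Nadia, and Kwame → score 0.
Sofia: beats Mei, Sven, Theo, and Nadia; loses to Kwame → score 4.
Nadia: beats Mei, Sven, and Theo; loses to Sofia and Kwame → score 3.
Kwame: beats Mei, Sven, Theo, Sofia, and Nadia → score 5.
Kwame has the best pairwise record.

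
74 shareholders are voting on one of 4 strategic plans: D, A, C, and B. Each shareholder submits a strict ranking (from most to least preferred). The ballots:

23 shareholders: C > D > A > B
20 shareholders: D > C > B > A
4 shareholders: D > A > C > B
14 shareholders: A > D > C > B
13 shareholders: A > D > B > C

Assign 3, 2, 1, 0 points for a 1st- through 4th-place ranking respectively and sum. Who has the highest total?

D: 23·2 + 20·3 + 4·3 + 14·2 + 13·2 = 172
A: 23·1 + 20·0 + 4·2 + 14·3 + 13·3 = 112
C: 23·3 + 20·2 + 4·1 + 14·1 + 13·0 = 127
B: 23·0 + 20·1 + 4·0 + 14·0 + 13·1 = 33
D has the highest Borda score (172).

D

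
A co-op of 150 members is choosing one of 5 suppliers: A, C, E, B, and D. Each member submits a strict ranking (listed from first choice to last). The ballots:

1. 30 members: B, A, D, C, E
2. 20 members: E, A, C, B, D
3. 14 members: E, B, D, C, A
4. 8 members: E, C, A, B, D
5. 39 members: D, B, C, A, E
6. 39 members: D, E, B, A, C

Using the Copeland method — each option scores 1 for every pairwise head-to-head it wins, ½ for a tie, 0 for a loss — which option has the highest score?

A: beats C; loses to E, B, and D → score 1.
C: loses to A, E, B, and D → score 0.
E: beats A, C, and B; loses to D → score 3.
B: beats A and C; loses to E and D → score 2.
D: beats A, C, E, and B → score 4.
D has the best pairwise record.

D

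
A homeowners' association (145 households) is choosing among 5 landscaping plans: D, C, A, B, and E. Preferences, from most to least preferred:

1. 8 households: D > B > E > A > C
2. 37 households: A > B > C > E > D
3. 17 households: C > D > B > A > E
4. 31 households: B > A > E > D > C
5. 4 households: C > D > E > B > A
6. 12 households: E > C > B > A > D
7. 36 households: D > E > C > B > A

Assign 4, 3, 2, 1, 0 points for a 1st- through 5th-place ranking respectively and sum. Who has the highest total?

D: 8·4 + 37·0 + 17·3 + 31·1 + 4·3 + 12·0 + 36·4 = 270
C: 8·0 + 37·2 + 17·4 + 31·0 + 4·4 + 12·3 + 36·2 = 266
A: 8·1 + 37·4 + 17·1 + 31·3 + 4·0 + 12·1 + 36·0 = 278
B: 8·3 + 37·3 + 17·2 + 31·4 + 4·1 + 12·2 + 36·1 = 357
E: 8·2 + 37·1 + 17·0 + 31·2 + 4·2 + 12·4 + 36·3 = 279
B has the highest Borda score (357).

B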